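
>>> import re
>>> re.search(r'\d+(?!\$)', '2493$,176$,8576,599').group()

'249'

The negative lookaround is zero-width — it rules out positions where the adjacent text would match, without consuming anything.
The match spans [0:3] → '249'.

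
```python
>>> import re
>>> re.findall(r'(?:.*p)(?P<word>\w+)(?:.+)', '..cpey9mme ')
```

['ey9mme']

This matches zero or more of any character, then a literal 'p' (non-capturing group); then one or more of a word character (captured as 'word'); then one or more of any character (non-capturing group).
Matches: at [0:11] match '..cpey9mme ', group 1 = 'ey9mme'.
One capturing group, so `findall` returns just the captured substring from the one match — 1 in all.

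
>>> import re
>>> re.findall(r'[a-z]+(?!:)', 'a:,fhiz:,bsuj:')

['fhi', 'bsu']

`(?!…)`/`(?<!…)` only lets a position through if the neighbouring text does NOT match; no characters are consumed.
Scanning left to right: at [3:6] → 'fhi'; at [9:12] → 'bsu'.
No capturing groups, so `findall` returns the 2 full match strings.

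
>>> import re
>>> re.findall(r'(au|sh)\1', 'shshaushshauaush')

['sh', 'sh', 'au']

The backreference `\1` re-matches whatever the first group consumed, character for character.
One capturing group, so `findall` returns just the captured substring from each match — 3 in all.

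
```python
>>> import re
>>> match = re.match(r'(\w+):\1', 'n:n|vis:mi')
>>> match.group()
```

`re.match` only tries the pattern at the start of the string.
The match spans [0:3] → 'n:n'.

'n:n'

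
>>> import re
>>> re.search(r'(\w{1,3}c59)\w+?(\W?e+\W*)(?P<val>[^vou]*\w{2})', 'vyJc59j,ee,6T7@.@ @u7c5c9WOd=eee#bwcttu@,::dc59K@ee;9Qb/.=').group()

This matches 1 to 3 of a word character, then the literal 'c59' (captured); then one or more of a word character (lazy); then optionally a non-word character, then one or more of a literal 'e', then zero or more of a non-word character (captured); then zero or more of any character except [vou], then exactly 2 of a word character (captured as 'val').
`search` walks the string left to right and returns the first match it finds.
The match spans [0:21] → 'vyJc59j,ee,6T7@.@ @u7'.
Captured: group 1 = 'vyJc59', group 2 = ',ee,', group 3 = '6T7@.@ @u7'.

'vyJc59j,ee,6T7@.@ @u7'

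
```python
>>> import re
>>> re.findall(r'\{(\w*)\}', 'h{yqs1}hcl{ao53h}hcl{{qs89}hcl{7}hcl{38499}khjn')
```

Matches: at [1:7] match '{yqs1}', group 1 = 'yqs1'; at [10:17] match '{ao53h}', group 1 = 'ao53h'; at [21:27] match '{qs89}', group 1 = 'qs89'; at [30:33] match '{7}', group 1 = '7'; at [36:43] match '{38499}', group 1 = '38499'.
Because there's exactly one group, `findall` drops the full match and keeps group 1 from each hit.

['yqs1', 'ao53h', 'qs89', '7', '38499']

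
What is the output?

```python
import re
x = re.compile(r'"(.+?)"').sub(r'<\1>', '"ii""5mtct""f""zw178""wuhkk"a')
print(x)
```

Because the quantifier is non-greedy, it stops expanding at the earliest point where the rest of the pattern can succeed.
`\1` in the replacement pulls in group 1's text for each match.

<ii><5mtct><f><zw178><wuhkk>a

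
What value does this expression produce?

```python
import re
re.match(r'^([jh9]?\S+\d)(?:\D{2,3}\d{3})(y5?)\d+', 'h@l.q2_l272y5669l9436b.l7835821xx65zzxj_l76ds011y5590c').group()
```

`re.match` won't scan ahead — the pattern has to work from the very first character.
The match spans [0:53] → 'h@l.q2_l272y5669l9436b.l7835821xx65zzxj_l76ds011y5590'.

'h@l.q2_l272y5669l9436b.l7835821xx65zzxj_l76ds011y5590'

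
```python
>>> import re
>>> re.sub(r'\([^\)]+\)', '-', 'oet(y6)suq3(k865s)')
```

'oet-suq3-'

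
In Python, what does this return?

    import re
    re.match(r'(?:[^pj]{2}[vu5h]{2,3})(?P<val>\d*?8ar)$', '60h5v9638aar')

None

`match` is anchored at position 0; if the pattern doesn't fit there, it returns None.
Here position 0 doesn't satisfy it, so the call returns None.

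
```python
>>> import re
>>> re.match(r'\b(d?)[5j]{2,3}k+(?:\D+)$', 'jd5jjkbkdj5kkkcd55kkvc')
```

This matches a word boundary (`\b`, zero-width); then optionally a literal 'd' (captured); then 2 to 3 of one of [5j], then one or more of the literal 'k'; then one or more of a non-digit (non-capturing group); then anchored at the end.
`match` is anchored at position 0; if the pattern doesn't fit there, it returns None.
Here the string doesn't start with a match, so the call returns None.

None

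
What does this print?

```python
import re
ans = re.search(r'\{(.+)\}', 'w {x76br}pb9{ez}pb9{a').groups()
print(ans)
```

The match spans [2:16] → '{x76br}pb9{ez}'.
Captured: group 1 = 'x76br}pb9{ez'.

('x76br}pb9{ez',)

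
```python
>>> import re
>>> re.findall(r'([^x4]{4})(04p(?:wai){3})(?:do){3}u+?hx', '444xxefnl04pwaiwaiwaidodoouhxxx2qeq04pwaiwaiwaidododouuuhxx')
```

2 groups means the one result is a tuple of 2 captured strings — 1 here.

[('2qeq', '04pwaiwaiwai')]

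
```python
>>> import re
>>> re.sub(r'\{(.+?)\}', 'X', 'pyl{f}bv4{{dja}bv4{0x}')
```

A non-greedy quantifier consumes as few characters as it can — just enough that the remainder of the pattern still matches from where it stops; whatever follows it matches normally.
Matches: at [3:6] → '{f}'; at [9:15] → '{{dja}'; at [18:22] → '{0x}'.
Each match is replaced by 'X'.

'pylXbv4Xbv4X'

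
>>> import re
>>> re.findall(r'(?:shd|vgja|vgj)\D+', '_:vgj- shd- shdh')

['vgj- shd- shdh']

Walking the string: at [2:16] → 'vgj- shd- shdh'.
With no groups in the pattern, `findall` gives back each whole match — 1 here.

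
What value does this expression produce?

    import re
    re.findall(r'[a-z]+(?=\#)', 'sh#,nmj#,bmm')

['sh', 'nmj']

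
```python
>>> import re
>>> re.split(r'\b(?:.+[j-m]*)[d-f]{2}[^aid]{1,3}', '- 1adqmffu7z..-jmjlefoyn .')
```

['- ', ' .']

The pattern matches a word boundary (`\b`, zero-width); then one or more of any character, then zero or more of a character in [j-m] (non-capturing group); then exactly 2 of a character in [d-f], then 1 to 3 of any character except [aid].
Matches to split on: at [2:24] → '1adqmffu7z..-jmjlefoyn'.
The string is cut at each match, leaving 2 pieces.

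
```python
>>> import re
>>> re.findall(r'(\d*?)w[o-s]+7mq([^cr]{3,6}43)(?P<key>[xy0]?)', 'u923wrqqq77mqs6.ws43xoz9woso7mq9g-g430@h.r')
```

This matches zero or more of a digit (lazy) (captured); then a literal 'w', then one or more of a character in [o-s], then the literal '7mq'; then 3 to 6 of any character except [cr], then the literal '43' (captured); then optionally one of [xy0] (captured as 'key').
Walking the string: at [23:38] match '9woso7mq9g-g430', groups = ('9', '9g-g43', '0').
Multiple groups make `findall` return tuples — one 3-tuple for the one match.

[('9', '9g-g43', '0')]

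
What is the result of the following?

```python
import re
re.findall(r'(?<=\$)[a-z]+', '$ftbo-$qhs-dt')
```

The positive lookaround only admits positions where the adjacent text matches; those characters stay outside the span.
Matches: at [1:5] → 'ftbo'; at [7:10] → 'qhs'.
No capturing groups, so `findall` returns the 2 full match strings.

['ftbo', 'qhs']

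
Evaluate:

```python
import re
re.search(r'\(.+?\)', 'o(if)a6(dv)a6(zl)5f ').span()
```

`re.search` tries every starting position until one works.
The match spans [1:5] → '(if)'.

(1, 5)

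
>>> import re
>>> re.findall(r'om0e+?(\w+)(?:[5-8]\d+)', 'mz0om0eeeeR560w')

The pattern matches the literal 'om0', then one or more of the literal 'e' (lazy); then one or more of a word character (captured); then a character in [5-8], then one or more of a digit (non-capturing group).
A `+?`/`*?`/`{m,n}?` starts at its minimum and grows only as far as needed for what follows to match.
Walking the string: at [3:14] match 'om0eeeeR560', group 1 = 'eeeR5'.
`findall` collects group 1 from the one match (1 total).

['eeeR5']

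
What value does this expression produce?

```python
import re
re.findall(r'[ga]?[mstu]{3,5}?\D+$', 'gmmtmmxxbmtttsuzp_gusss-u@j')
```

['gmmtmmxxbmtttsuzp_gusss-u@j']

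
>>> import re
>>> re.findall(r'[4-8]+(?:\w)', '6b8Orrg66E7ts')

['6b', '8O', '66E', '7t']

With no groups in the pattern, `findall` gives back each whole match — 4 here.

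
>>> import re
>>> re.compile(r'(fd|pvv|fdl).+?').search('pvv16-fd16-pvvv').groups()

('pvv',)

Unlike `match`, `search` isn't anchored — it looks for the pattern anywhere in the string.
The match spans [0:4] → 'pvv1'.
Captured: group 1 = 'pvv'.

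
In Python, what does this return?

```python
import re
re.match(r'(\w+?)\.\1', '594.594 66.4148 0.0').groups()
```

('594',)

`\1` has to match the exact text group 1 already captured.
`re.match` won't scan ahead — the pattern has to work from the very first character.
The match spans [0:7] → '594.594'.
Captured: group 1 = '594'.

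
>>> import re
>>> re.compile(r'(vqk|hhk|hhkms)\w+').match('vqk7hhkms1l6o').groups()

The match spans [0:13] → 'vqk7hhkms1l6o'.
Captured: group 1 = 'vqk'.

('vqk',)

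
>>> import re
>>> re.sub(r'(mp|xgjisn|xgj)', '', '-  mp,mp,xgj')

Matches: at [3:5] → 'mp'; at [6:8] → 'mp'; at [9:12] → 'xgj'.
Every occurrence is swapped for ''.

'-  ,,'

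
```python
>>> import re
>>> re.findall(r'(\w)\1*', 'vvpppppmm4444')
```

After group 1 captures some text, `\1` only succeeds where that same text appears again.
Scanning left to right: at [0:2] match 'vv', group 1 = 'v'; at [2:7] match 'ppppp', group 1 = 'p'; at [7:9] match 'mm', group 1 = 'm'; at [9:13] match '4444', group 1 = '4'.
With a single group, `findall` returns only what that group captured — 4 items.

['v', 'p', 'm', '4']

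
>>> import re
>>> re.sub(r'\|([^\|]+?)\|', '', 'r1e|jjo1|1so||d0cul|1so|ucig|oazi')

'r1e1so|1sooazi'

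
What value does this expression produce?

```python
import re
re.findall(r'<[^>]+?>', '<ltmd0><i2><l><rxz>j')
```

['<ltmd0>', '<i2>', '<l>', '<rxz>']

Matches: at [0:7] → '<ltmd0>'; at [7:11] → '<i2>'; at [11:14] → '<l>'; at [14:19] → '<rxz>'.
`findall` yields the raw match text (4 of them) because the pattern has no groups.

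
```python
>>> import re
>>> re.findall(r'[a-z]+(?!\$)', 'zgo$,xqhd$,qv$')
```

['zg', 'xqh', 'q']

The negative lookahead/lookbehind blocks any match where the forbidden context is present.
`findall` yields the raw match text (3 of them) because the pattern has no groups.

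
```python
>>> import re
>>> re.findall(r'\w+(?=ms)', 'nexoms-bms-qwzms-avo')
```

['nexo', 'b', 'qwz']

Because the assertion is zero-width, the text it checks is not consumed and won't appear in the result.
Since nothing is captured, `findall` lists the 3 matched substrings directly.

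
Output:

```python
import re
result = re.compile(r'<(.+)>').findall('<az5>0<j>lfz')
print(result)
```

Because there's exactly one group, `findall` drops the full match and keeps group 1 from the one hit.

['az5>0<j']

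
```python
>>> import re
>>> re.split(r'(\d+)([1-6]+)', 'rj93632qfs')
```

['rj', '9363', '2', 'qfs']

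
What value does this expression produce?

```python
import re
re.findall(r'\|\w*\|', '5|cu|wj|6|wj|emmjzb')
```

['|cu|', '|6|']

Since nothing is captured, `findall` lists the 2 matched substrings directly.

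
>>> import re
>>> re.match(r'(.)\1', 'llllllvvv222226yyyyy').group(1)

'l'

The match spans [0:2] → 'll'.
Captured: group 1 = 'l'.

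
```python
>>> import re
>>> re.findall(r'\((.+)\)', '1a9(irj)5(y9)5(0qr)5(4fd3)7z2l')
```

['irj)5(y9)5(0qr)5(4fd3']

Walking the string: at [3:26] match '(irj)5(y9)5(0qr)5(4fd3)', group 1 = 'irj)5(y9)5(0qr)5(4fd3'.
With a single group, `findall` returns only what that group captured — 1 item.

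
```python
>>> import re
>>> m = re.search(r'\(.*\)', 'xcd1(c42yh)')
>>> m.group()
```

'(c42yh)'

The match spans [4:11] → '(c42yh)'.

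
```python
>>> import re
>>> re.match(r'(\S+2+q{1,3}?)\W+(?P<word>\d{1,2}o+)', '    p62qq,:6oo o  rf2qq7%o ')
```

Pattern: one or more of a non-whitespace character, then one or more of the literal '2', then 1 to 3 of a literal 'q' (lazy) (captured); then one or more of a non-word character; then 1 to 2 of a digit, then one or more of the literal 'o' (captured as 'word').
`re.match` won't scan ahead — the pattern has to work from the very first character.
Here the string doesn't start with a match, so the call returns None.

None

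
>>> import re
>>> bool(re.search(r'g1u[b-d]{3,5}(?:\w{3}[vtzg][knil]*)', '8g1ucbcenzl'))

False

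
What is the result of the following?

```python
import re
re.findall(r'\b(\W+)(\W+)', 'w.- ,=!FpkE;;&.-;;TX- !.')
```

[('.- ,=', '!'), (';;&.-;', ';'), ('- !', '.')]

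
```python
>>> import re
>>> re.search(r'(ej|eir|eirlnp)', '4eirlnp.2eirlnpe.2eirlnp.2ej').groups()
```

Alternation tries branches left to right and keeps the first one that lets the overall match succeed at that position.
`re.search` tries every starting position until one works.
The match spans [1:4] → 'eir'.
Captured: group 1 = 'eir'.

('eir',)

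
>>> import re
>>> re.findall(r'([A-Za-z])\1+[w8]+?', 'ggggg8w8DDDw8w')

['g', 'D']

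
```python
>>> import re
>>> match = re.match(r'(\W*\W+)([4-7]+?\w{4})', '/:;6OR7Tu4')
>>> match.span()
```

This matches zero or more of a non-word character, then one or more of a non-word character (captured); then one or more of a character in [4-7] (lazy), then exactly 4 of a word character (captured).
`match` is anchored at position 0; if the pattern doesn't fit there, it returns None.
The match spans [0:8] → '/:;6OR7T'.
Captured: group 1 = '/:;', group 2 = '6OR7T'.

(0, 8)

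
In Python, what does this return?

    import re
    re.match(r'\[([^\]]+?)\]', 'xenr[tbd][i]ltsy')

None

With `match`, the pattern is implicitly anchored at the beginning.
Here position 0 doesn't satisfy it, so the call returns None.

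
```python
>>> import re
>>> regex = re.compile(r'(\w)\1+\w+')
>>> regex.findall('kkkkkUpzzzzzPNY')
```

['k']

`\1` has to match the exact text group 1 already captured.
With a single group, `findall` returns only what that group captured — 1 item.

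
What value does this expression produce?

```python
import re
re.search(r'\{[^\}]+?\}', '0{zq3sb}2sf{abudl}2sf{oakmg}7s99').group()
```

'{zq3sb}'

The match spans [1:8] → '{zq3sb}'.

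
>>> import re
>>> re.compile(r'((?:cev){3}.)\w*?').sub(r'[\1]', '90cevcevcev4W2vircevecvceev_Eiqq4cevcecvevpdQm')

'90[cevcevcev4]W2vircevecvceev_Eiqq4cevcecvevpdQm'

Pattern: the literal 'cev' repeated 3 times, then any character (captured); then zero or more of a word character (lazy).
Matches: at [2:12] → 'cevcevcev4'.
`\1` in the replacement pulls in group 1's text for each match.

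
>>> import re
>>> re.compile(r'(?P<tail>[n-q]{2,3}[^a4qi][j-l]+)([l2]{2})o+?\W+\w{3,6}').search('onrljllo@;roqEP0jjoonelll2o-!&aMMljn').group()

Pattern: 2 to 3 of a character in [n-q], then any character except [a4qi], then one or more of a character in [j-l] (captured as 'tail'); then exactly 2 of one of [l2] (captured); then one or more of a literal 'o' (lazy), then one or more of a non-word character, then 3 to 6 of a word character.
`re.search` scans for the first position where the pattern succeeds.
The match spans [0:16] → 'onrljllo@;roqEP0'.
Captured: group 1 = 'onrlj', group 2 = 'll'.

'onrljllo@;roqEP0'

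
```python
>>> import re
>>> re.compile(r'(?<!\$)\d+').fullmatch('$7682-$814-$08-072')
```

None

The negative lookaround is zero-width — it rules out positions where the adjacent text would match, without consuming anything.
`re.fullmatch` requires the pattern to consume the entire string.
Here the string isn't matched end-to-end, so the call returns None.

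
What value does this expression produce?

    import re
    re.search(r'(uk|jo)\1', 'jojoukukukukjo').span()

`\1` has to match the exact text group 1 already captured.
The match spans [0:4] → 'jojo'.

(0, 4)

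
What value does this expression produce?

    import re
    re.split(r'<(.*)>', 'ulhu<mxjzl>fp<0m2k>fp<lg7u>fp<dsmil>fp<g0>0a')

Matches to split on: at [4:42] → '<mxjzl>fp<0m2k>fp<lg7u>fp<dsmil>fp<g0>'.
`re.split` interleaves the captured-group text with the surrounding fragments.

['ulhu', 'mxjzl>fp<0m2k>fp<lg7u>fp<dsmil>fp<g0', '0a']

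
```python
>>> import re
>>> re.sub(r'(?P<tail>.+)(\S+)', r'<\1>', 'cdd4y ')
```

This matches one or more of any character (captured as 'tail'); then one or more of a non-whitespace character (captured).
Matches: at [0:5] → 'cdd4y'.
`\1` in the replacement pulls in group 1's text for each match.

'<cdd4> '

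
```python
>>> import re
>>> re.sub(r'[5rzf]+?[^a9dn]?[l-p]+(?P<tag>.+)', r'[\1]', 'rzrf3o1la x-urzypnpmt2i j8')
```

'[1la x-urzypnpmt2i j8]'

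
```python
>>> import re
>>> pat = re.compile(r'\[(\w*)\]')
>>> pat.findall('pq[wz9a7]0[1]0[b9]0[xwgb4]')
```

['wz9a7', '1', 'b9', 'xwgb4']

Matches: at [2:9] match '[wz9a7]', group 1 = 'wz9a7'; at [10:13] match '[1]', group 1 = '1'; at [14:18] match '[b9]', group 1 = 'b9'; at [19:26] match '[xwgb4]', group 1 = 'xwgb4'.
With a single group, `findall` returns only what that group captured — 4 items.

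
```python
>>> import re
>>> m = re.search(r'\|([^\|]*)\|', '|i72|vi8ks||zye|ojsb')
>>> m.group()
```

'|i72|'

Unlike `match`, `search` isn't anchored — it looks for the pattern anywhere in the string.
The match spans [0:5] → '|i72|'.
Captured: group 1 = 'i72'.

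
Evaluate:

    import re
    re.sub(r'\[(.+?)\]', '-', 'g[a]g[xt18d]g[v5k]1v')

'g-g-g-1v'

The `?` after the quantifier makes it lazy — it takes as little as possible before letting the rest of the pattern try.
Every occurrence is swapped for '-'.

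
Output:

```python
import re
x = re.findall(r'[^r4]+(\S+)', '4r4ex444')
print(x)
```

['444']

The pattern matches one or more of any character except [r4]; then one or more of a non-whitespace character (captured).
Matches: at [3:8] match 'ex444', group 1 = '444'.
Because there's exactly one group, `findall` drops the full match and keeps group 1 from the one hit.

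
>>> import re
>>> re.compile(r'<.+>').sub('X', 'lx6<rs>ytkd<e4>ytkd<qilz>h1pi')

'lx6Xh1pi'

Matches: at [3:25] → '<rs>ytkd<e4>ytkd<qilz>'.
Every occurrence is swapped for 'X'.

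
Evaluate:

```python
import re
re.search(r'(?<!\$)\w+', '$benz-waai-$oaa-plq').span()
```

The negative lookaround is zero-width — it rules out positions where the adjacent text would match, without consuming anything.
`search` walks the string left to right and returns the first match it finds.
The match spans [2:5] → 'enz'.

(2, 5)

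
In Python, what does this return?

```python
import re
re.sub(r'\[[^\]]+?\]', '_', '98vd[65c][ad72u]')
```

'98vd__'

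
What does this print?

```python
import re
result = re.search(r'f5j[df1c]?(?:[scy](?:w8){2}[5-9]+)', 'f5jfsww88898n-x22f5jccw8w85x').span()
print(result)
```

Pattern: the literal 'f5j', then optionally one of [df1c]; then one of [scy], then the literal 'w8' repeated 2 times, then one or more of a character in [5-9] (non-capturing group).
`re.search` tries every starting position until one works.
The match spans [17:27] → 'f5jccw8w85'.

(17, 27)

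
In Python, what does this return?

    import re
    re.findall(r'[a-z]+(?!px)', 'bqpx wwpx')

['bqpx', 'wwpx']

A negative assertion filters positions out without eating any characters.
No capturing groups, so `findall` returns the 2 full match strings.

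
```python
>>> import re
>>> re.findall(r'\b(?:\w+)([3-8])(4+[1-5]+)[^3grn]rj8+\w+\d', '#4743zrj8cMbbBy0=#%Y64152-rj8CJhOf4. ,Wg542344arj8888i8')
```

Multiple groups make `findall` return tuples — one 2-tuple for each match.

[('7', '43'), ('6', '4152'), ('3', '44')]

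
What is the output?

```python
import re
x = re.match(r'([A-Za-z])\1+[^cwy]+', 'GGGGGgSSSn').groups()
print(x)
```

('G',)

The match spans [0:10] → 'GGGGGgSSSn'.
Captured: group 1 = 'G'.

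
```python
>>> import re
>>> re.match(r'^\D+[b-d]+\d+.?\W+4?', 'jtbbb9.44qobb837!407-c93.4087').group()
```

'jtbbb9.4'

With `match`, the pattern is implicitly anchored at the beginning.
The match spans [0:8] → 'jtbbb9.4'.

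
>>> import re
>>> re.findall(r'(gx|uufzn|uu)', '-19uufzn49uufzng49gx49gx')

['uufzn', 'uufzn', 'gx', 'gx']

The regex engine tests alternatives in the order written; an earlier branch that matches wins even if a later one would match more.
Scanning left to right: at [3:8] match 'uufzn', group 1 = 'uufzn'; at [10:15] match 'uufzn', group 1 = 'uufzn'; at [18:20] match 'gx', group 1 = 'gx'; at [22:24] match 'gx', group 1 = 'gx'.
One capturing group, so `findall` returns just the captured substring from each match — 4 in all.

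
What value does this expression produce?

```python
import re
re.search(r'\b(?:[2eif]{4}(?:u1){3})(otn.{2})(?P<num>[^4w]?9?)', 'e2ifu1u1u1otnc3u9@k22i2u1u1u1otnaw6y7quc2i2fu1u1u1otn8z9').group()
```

'e2ifu1u1u1otnc3u9'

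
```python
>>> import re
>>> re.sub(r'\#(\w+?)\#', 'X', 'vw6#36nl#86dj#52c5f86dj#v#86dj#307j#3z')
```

Every occurrence is swapped for 'X'.

'vw6X86djXvX307j#3z'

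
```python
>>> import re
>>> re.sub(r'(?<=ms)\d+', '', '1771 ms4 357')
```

'1771 ms 357'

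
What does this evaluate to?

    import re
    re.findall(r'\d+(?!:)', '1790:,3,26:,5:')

Because the assertion is negative and zero-width, positions next to the forbidden text are skipped.
Scanning left to right: at [0:3] → '179'; at [6:7] → '3'; at [8:9] → '2'.
No capturing groups, so `findall` returns the 3 full match strings.

['179', '3', '2']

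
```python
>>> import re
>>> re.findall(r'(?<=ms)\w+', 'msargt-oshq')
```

['argt']

Because the assertion is zero-width, the text it checks is not consumed and won't appear in the result.
Matches: at [2:6] → 'argt'.
Since nothing is captured, `findall` lists the 1 matched substring directly.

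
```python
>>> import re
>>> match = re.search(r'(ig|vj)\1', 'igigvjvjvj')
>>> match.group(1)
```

The match spans [0:4] → 'igig'.
Captured: group 1 = 'ig'.

'ig'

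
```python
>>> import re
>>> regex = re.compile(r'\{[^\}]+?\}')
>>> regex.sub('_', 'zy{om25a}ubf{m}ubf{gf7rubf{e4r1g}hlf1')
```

'zy_ubf_ubf_hlf1'

Matches: at [2:9] → '{om25a}'; at [12:15] → '{m}'; at [18:33] → '{gf7rubf{e4r1g}'.
Every occurrence is swapped for '_'.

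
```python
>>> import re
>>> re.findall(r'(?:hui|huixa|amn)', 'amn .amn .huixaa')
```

['amn', 'amn', 'hui']

`|` is ordered: at each position the engine commits to the first alternative that works.
With no groups in the pattern, `findall` gives back each whole match — 3 here.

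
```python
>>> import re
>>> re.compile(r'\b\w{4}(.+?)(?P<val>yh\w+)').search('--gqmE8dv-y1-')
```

Pattern: a word boundary (`\b`, zero-width); then exactly 4 of a word character; then one or more of any character (lazy) (captured); then the literal 'yh', then one or more of a word character (captured as 'val').
Here the pattern never matches, so the call returns None.

None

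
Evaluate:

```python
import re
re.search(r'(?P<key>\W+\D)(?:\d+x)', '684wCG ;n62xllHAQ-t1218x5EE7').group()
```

The pattern matches one or more of a non-word character, then a non-digit (captured as 'key'); then one or more of a digit, then the literal 'x' (non-capturing group).
Unlike `match`, `search` isn't anchored — it looks for the pattern anywhere in the string.
The match spans [6:12] → ' ;n62x'.
Captured: group 1 = ' ;n'.

' ;n62x'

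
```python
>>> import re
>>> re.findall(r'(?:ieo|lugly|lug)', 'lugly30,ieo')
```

['lugly', 'ieo']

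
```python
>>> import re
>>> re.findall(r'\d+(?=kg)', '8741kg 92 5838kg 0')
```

Because the assertion is zero-width, the text it checks is not consumed and won't appear in the result.
Walking the string: at [0:4] → '8741'; at [10:14] → '5838'.
Since nothing is captured, `findall` lists the 2 matched substrings directly.

['8741', '5838']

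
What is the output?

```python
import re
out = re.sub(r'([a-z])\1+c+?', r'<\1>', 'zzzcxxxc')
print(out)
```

`\1` is not a pattern — it's the concrete string captured by group 1, re-applied verbatim.
The replacement refers to a captured group, so each match is rewritten using its own captured text.

<z><x>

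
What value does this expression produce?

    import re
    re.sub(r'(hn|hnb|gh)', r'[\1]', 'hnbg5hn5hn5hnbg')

`|` is ordered: at each position the engine commits to the first alternative that works.
`\1` in the replacement pulls in group 1's text for each match.

'[hn]bg5[hn]5[hn]5[hn]bg'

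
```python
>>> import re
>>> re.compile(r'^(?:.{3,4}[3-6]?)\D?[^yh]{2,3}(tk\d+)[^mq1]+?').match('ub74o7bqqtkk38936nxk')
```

`re.match` only tries the pattern at the start of the string.
Here position 0 doesn't satisfy it, so the call returns None.

None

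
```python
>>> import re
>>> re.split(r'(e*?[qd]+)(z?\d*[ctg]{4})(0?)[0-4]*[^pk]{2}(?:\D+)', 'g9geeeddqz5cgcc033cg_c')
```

['g9g', 'eeeddq', 'z5cgcc', '0', '']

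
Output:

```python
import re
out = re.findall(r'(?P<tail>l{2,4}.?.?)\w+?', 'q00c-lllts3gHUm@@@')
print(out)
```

['lllts']

The pattern matches 2 to 4 of a literal 'l', then optionally any character, then optionally any character (captured as 'tail'); then one or more of a word character (lazy).
Scanning left to right: at [5:11] match 'lllts3', group 1 = 'lllts'.
Because there's exactly one group, `findall` drops the full match and keeps group 1 from the one hit.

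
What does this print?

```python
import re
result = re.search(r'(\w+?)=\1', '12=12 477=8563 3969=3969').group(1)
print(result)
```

12

The backreference `\1` re-matches whatever the first group consumed, character for character.
`search` walks the string left to right and returns the first match it finds.
The match spans [0:5] → '12=12'.
Captured: group 1 = '12'.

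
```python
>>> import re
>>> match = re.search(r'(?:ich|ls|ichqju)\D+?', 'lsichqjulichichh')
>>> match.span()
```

(0, 3)

The match spans [0:3] → 'lsi'.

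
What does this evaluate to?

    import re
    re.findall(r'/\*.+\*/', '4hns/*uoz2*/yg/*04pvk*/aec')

['/*uoz2*/yg/*04pvk*/']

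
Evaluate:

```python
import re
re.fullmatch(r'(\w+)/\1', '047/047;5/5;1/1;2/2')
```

None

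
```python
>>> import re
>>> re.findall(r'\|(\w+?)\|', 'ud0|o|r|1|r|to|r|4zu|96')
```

['o', '1', 'to', '4zu']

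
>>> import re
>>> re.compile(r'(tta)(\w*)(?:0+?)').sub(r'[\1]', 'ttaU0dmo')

The replacement refers to a captured group, so each match is rewritten using its own captured text.

'[tta]dmo'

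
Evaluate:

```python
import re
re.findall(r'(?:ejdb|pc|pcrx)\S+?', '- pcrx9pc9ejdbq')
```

['pcr', 'pc9', 'ejdbq']

Branches in `(...|...)` are attempted left-to-right; the first branch that allows the whole pattern to succeed is taken.
Since nothing is captured, `findall` lists the 3 matched substrings directly.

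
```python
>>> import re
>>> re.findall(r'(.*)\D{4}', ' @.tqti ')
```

[' @.t']

One capturing group, so `findall` returns just the captured substring from the one match — 1 in all.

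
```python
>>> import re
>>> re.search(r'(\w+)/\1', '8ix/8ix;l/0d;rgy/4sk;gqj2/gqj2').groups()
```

The backreference `\1` re-matches whatever the first group consumed, character for character.
`re.search` tries every starting position until one works.
The match spans [0:7] → '8ix/8ix'.
Captured: group 1 = '8ix'.

('8ix',)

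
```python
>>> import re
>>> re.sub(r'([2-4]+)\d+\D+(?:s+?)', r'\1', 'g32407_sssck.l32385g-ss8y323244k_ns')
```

'g324ck.l3238y32324'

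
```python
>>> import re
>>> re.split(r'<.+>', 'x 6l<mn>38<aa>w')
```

['x 6l', 'w']

Matches to split on: at [4:14] → '<mn>38<aa>'.
Each match becomes a cut point; 2 segments remain.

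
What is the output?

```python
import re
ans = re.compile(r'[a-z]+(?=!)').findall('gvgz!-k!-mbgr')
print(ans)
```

['gvgz', 'k']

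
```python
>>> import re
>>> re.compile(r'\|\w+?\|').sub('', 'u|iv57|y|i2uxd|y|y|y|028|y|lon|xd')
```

'uyyyyxd'

Matches: at [1:7] → '|iv57|'; at [8:15] → '|i2uxd|'; at [16:19] → '|y|'; at [20:25] → '|028|'; at [26:31] → '|lon|'.
Each match is replaced by ''.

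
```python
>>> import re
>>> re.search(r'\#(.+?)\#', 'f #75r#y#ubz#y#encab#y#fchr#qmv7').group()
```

'#75r#'

With the lazy modifier that quantifier settles for the fewest repetitions that let the rest of the pattern succeed (the atoms after it are unaffected and can still be greedy).
`re.search` scans for the first position where the pattern succeeds.
The match spans [2:7] → '#75r#'.
Captured: group 1 = '75r'.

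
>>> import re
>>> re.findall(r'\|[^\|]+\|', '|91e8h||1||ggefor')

['|91e8h|', '|1|']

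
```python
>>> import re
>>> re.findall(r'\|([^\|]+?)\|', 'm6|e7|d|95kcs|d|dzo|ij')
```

Walking the string: at [2:6] match '|e7|', group 1 = 'e7'; at [7:14] match '|95kcs|', group 1 = '95kcs'; at [15:20] match '|dzo|', group 1 = 'dzo'.
With a single group, `findall` returns only what that group captured — 3 items.

['e7', '95kcs', 'dzo']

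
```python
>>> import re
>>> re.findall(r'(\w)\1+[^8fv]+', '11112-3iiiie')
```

After group 1 captures some text, `\1` only succeeds where that same text appears again.
Walking the string: at [0:12] match '11112-3iiiie', group 1 = '1'.
`findall` collects group 1 from the one match (1 total).

['1']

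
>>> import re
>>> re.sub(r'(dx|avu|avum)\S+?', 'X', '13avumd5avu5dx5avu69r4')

`|` is ordered: at each position the engine commits to the first alternative that works.
Every occurrence is swapped for 'X'.

'13Xd5XXX9r4'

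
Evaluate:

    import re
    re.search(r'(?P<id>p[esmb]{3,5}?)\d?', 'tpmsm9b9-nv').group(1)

This matches the literal 'p', then 3 to 5 of one of [esmb] (lazy) (captured as 'id'); then optionally a digit.
`search` walks the string left to right and returns the first match it finds.
The match spans [1:6] → 'pmsm9'.
Captured: group 1 = 'pmsm'.

'pmsm'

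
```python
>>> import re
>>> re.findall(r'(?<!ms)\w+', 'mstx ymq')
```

['mstx', 'ymq']

A negative assertion filters positions out without eating any characters.
Matches: at [0:4] → 'mstx'; at [5:8] → 'ymq'.
With no groups in the pattern, `findall` gives back each whole match — 2 here.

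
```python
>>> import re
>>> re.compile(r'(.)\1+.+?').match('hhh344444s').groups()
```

The match spans [0:4] → 'hhh3'.
Captured: group 1 = 'h'.

('h',)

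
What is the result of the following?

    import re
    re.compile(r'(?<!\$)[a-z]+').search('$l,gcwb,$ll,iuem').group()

'gcwb'

The negative lookaround is zero-width — it rules out positions where the adjacent text would match, without consuming anything.
The match spans [3:7] → 'gcwb'.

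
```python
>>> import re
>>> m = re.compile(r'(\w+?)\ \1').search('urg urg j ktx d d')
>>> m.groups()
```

('urg',)

The match spans [0:7] → 'urg urg'.
Captured: group 1 = 'urg'.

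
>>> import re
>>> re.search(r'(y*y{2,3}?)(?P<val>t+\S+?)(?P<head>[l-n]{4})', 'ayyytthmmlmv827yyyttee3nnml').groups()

Pattern: zero or more of a literal 'y', then 2 to 3 of the literal 'y' (lazy) (captured); then one or more of a literal 't', then one or more of a non-whitespace character (lazy) (captured as 'val'); then exactly 4 of a character in [l-n] (captured as 'head').
A `+?`/`*?`/`{m,n}?` starts at its minimum and grows only as far as needed for what follows to match.
`re.search` tries every starting position until one works.
The match spans [1:11] → 'yyytthmmlm'.
Captured: group 1 = 'yyy', group 2 = 'tth', group 3 = 'mmlm'.

('yyy', 'tth', 'mmlm')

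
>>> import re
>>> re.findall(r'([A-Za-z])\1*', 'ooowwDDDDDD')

['o', 'w', 'D']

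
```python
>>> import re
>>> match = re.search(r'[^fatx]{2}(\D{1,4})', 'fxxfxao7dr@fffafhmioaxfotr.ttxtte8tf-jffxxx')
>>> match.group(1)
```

The match spans [6:12] → 'o7dr@f'.
Captured: group 1 = 'dr@f'.

'dr@f'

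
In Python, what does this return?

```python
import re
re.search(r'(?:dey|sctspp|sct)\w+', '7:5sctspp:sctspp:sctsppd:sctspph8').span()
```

(3, 9)

The match spans [3:9] → 'sctspp'.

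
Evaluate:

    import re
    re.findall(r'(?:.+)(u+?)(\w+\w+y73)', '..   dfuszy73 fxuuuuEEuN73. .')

This matches one or more of any character (non-capturing group); then one or more of a literal 'u' (lazy) (captured); then one or more of a word character, then one or more of a word character, then the literal 'y73' (captured).
Scanning left to right: at [0:13] match '..   dfuszy73', groups = ('u', 'szy73').
Multiple groups make `findall` return tuples — one 2-tuple for the one match.

[('u', 'szy73')]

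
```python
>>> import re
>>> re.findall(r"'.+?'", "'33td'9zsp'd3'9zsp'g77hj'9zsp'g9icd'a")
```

The `?` after the quantifier makes it lazy — it takes as little as possible before letting the rest of the pattern try.
`findall` yields the raw match text (4 of them) because the pattern has no groups.

["'33td'", "'d3'", "'g77hj'", "'g9icd'"]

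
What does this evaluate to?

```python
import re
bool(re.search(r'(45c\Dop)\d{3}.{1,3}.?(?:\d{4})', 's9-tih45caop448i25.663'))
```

False

This matches the literal '45c', then a non-digit, then the literal 'op' (captured); then exactly 3 of a digit, then 1 to 3 of any character, then optionally any character; then exactly 4 of a digit (non-capturing group).
Unlike `match`, `search` isn't anchored — it looks for the pattern anywhere in the string.
Here the pattern never matches, so the call returns None, and `bool(None)` is False.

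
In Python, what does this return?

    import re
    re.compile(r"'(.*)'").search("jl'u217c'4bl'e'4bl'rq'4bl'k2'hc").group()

Unlike `match`, `search` isn't anchored — it looks for the pattern anywhere in the string.
The match spans [2:29] → "'u217c'4bl'e'4bl'rq'4bl'k2'".
Captured: group 1 = "u217c'4bl'e'4bl'rq'4bl'k2".

"'u217c'4bl'e'4bl'rq'4bl'k2'"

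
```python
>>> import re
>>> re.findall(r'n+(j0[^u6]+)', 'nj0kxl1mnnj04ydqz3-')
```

Pattern: one or more of a literal 'n'; then the literal 'j0', then one or more of any character except [u6] (captured).
Walking the string: at [0:19] match 'nj0kxl1mnnj04ydqz3-', group 1 = 'j0kxl1mnnj04ydqz3-'.
With a single group, `findall` returns only what that group captured — 1 item.

['j0kxl1mnnj04ydqz3-']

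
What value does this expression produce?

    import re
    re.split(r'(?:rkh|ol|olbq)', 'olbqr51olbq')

['', 'bqr51', 'bq']

Branches in `(...|...)` are attempted left-to-right; the first branch that allows the whole pattern to succeed is taken.
Matches to split on: at [0:2] → 'ol'; at [7:9] → 'ol'.
The string is cut at each match, leaving 3 pieces.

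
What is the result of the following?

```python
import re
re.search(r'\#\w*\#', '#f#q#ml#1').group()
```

'#f#'

The match spans [0:3] → '#f#'.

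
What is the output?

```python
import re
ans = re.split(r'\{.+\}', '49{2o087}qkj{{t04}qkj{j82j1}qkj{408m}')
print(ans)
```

['49', '']

Matches to split on: at [2:37] → '{2o087}qkj{{t04}qkj{j82j1}qkj{408m}'.
`split` removes every match and returns the 2 fragments in between.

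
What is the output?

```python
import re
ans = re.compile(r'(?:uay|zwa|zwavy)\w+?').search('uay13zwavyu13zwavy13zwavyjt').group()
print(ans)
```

Unlike `match`, `search` isn't anchored — it looks for the pattern anywhere in the string.
The match spans [0:4] → 'uay1'.

uay1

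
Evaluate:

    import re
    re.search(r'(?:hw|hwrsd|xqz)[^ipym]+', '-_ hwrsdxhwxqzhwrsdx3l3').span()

(3, 23)

The match spans [3:23] → 'hwrsdxhwxqzhwrsdx3l3'.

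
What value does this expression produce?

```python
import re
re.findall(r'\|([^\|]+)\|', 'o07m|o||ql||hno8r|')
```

Matches: at [4:7] match '|o|', group 1 = 'o'; at [7:11] match '|ql|', group 1 = 'ql'; at [11:18] match '|hno8r|', group 1 = 'hno8r'.
`findall` collects group 1 from each match (3 total).

['o', 'ql', 'hno8r']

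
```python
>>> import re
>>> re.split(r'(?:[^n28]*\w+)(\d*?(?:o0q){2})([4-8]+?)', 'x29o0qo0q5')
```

This matches zero or more of any character except [n28], then one or more of a word character (non-capturing group); then zero or more of a digit (lazy), then the literal 'o0q' repeated 2 times (captured); then one or more of a character in [4-8] (lazy) (captured).
Matches to split on: at [0:10] → 'x29o0qo0q5'.
With a capturing group present, the delimiter's captured portion is kept in the result list.

['', 'o0qo0q', '5', '']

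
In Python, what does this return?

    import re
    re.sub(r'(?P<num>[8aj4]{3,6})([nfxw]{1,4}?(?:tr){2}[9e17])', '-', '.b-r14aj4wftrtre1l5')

'.b-r1-1l5'

This matches 3 to 6 of one of [8aj4] (captured as 'num'); then 1 to 4 of one of [nfxw] (lazy), then the literal 'tr' repeated 2 times, then one of [9e17] (captured).
Matches: at [5:16] → '4aj4wftrtre'.
Each match is replaced by '-'.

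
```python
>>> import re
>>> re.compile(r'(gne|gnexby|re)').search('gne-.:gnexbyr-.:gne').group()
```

'gne'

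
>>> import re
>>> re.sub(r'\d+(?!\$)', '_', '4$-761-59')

Because the assertion is negative and zero-width, positions next to the forbidden text are skipped.
`sub` substitutes '_' at each match site.

'4$-_-_'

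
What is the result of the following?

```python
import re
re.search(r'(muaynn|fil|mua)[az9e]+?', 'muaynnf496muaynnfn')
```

None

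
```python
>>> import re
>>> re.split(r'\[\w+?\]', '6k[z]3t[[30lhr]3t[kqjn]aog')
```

['6k', '3t[', '3t', 'aog']

Matches to split on: at [2:5] → '[z]'; at [8:15] → '[30lhr]'; at [17:23] → '[kqjn]'.
`split` removes every match and returns the 4 fragments in between.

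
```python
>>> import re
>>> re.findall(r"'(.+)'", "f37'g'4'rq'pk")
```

["g'4'rq"]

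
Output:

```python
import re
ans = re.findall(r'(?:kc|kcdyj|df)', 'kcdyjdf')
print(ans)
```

['kc', 'df']

`|` is ordered: at each position the engine commits to the first alternative that works.
Walking the string: at [0:2] → 'kc'; at [5:7] → 'df'.
No capturing groups, so `findall` returns the 2 full match strings.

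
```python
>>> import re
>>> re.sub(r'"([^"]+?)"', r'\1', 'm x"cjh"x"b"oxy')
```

'm xcjhxboxy'

Matches: at [3:8] → '"cjh"'; at [9:12] → '"b"'.
The replacement refers to a captured group, so each match is rewritten using its own captured text.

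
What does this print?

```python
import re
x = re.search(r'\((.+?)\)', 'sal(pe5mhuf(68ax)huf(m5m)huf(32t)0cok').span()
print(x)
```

`search` walks the string left to right and returns the first match it finds.
The match spans [3:17] → '(pe5mhuf(68ax)'.
Captured: group 1 = 'pe5mhuf(68ax'.

(3, 17)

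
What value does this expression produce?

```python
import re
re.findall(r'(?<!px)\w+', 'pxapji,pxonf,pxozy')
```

Because the assertion is negative and zero-width, positions next to the forbidden text are skipped.
Matches: at [0:6] → 'pxapji'; at [7:12] → 'pxonf'; at [13:18] → 'pxozy'.
Since nothing is captured, `findall` lists the 3 matched substrings directly.

['pxapji', 'pxonf', 'pxozy']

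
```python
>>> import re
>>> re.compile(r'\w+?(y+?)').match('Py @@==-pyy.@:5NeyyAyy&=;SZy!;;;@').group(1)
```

Pattern: one or more of a word character (lazy); then one or more of a literal 'y' (lazy) (captured).
`re.match` only tries the pattern at the start of the string.
The match spans [0:2] → 'Py'.
Captured: group 1 = 'y'.

'y'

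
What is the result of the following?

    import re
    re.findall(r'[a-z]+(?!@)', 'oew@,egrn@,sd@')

['oe', 'egr', 's']

Because the assertion is negative and zero-width, positions next to the forbidden text are skipped.
Scanning left to right: at [0:2] → 'oe'; at [5:8] → 'egr'; at [11:12] → 's'.
Since nothing is captured, `findall` lists the 3 matched substrings directly.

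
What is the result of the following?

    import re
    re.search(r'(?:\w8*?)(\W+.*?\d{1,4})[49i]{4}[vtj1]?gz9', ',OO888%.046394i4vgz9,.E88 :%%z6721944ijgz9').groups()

('%.0463',)

This matches a word character, then zero or more of a literal '8' (lazy) (non-capturing group); then one or more of a non-word character, then zero or more of any character (lazy), then 1 to 4 of a digit (captured); then exactly 4 of one of [49i], then optionally one of [vtj1], then the literal 'gz9'.
`re.search` scans for the first position where the pattern succeeds.
The match spans [2:20] → 'O888%.046394i4vgz9'.
Captured: group 1 = '%.0463'.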